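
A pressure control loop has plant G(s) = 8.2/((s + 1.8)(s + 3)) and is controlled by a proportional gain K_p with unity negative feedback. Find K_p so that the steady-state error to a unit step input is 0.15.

K_p = 3.73

For a type-0 loop with proportional control, e_ss = 1/(1 + K_p·G(0)).
G(0) = 1.519. Require 1/(1 + K_p·1.519) = 0.15, so 1 + 1.519·K_p = 6.667.
K_p = (6.667 − 1)/1.519 = 3.73.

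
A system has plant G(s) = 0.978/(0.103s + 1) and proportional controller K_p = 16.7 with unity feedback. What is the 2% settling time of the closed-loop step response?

T_s ≈ 0.0238 s

Closed loop: T(s) = K_p·G/(1+K_p·G) = 16.33/(0.103s + 1 + 16.33), with pole at s = −(1 + 16.33)/0.103 = −168.3.
τ = 1/168.3 = 0.005943 s, so 2% settling time ≈ 4τ = 0.0238 s.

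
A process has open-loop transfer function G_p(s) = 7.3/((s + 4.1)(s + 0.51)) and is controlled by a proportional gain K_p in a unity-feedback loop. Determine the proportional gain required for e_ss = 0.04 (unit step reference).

For a type-0 loop with proportional control, e_ss = 1/(1 + K_p·G_p(0)).
G_p(0) = 3.491. Require 1/(1 + K_p·3.491) = 0.04, so 1 + 3.491·K_p = 25.
K_p = (25 − 1)/3.491 = 6.87.

K_p = 6.87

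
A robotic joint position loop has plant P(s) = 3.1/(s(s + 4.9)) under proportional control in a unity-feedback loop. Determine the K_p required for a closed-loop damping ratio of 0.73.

K_p = 3.63

Closed-loop characteristic equation: s² + 4.9s + K_p·3.1 = 0.
So ω_n = √(3.1K_p) and 2ζω_n = 4.9, giving ζ = 4.9/(2√(3.1K_p)).
Setting ζ = 0.73: √(3.1K_p) = 4.9/(2·0.73) = 3.356, so K_p = 11.26/3.1 = 3.63.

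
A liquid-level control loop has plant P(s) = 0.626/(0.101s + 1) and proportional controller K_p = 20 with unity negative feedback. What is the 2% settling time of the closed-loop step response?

Closed loop: T(s) = K_p·P/(1+K_p·P) = 12.52/(0.101s + 1 + 12.52), with pole at s = −(1 + 12.52)/0.101 = −133.9.
τ = 1/133.9 = 0.00747 s, so 2% settling time ≈ 4τ = 0.0299 s.

T_s ≈ 0.0299 s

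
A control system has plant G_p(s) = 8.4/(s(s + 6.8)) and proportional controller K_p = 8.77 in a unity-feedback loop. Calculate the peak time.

T_p = 0.399 s

Closed-loop characteristic equation: s² + 6.8s + 73.67 = 0, so ω_n = 8.583 rad/s and ζ = 6.8/(2·8.583) = 0.3961.
Damped frequency ω_d = ω_n√(1−ζ²) = 7.881 rad/s, so peak time T_p = π/ω_d = 0.399 s.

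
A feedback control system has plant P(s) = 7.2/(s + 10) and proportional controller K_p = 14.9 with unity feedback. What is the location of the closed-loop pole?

Closed-loop transfer function: T(s) = K_p·P(s)/(1 + K_p·P(s)) = 107.3/(s + 10 + 107.3) = 107.3/(s + 117.3).
The closed-loop pole is at s = −117.3.

s = -117.3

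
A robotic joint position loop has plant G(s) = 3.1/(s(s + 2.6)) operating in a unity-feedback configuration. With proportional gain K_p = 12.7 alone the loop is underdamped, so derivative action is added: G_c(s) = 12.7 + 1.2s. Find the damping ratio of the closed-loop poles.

Forward path: (12.7 + 1.2s)·3.1/(s(s+2.6)). The closed-loop characteristic equation is s² + (2.6 + 3.1·1.2)s + 3.1·12.7 = 0.
That is s² + 6.32s + 39.37 = 0, so ω_n = 6.275 rad/s and ζ = 6.32/(2·6.275) = 0.5036.

ζ = 0.504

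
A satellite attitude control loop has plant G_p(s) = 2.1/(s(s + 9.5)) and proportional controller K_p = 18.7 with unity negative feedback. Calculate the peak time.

Closed-loop characteristic equation: s² + 9.5s + 39.27 = 0, so ω_n = 6.267 rad/s and ζ = 9.5/(2·6.267) = 0.758.
Damped frequency ω_d = ω_n√(1−ζ²) = 4.087 rad/s, so peak time T_p = π/ω_d = 0.769 s.

T_p = 0.769 s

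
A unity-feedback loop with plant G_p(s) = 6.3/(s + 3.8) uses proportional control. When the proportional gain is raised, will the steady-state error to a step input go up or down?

decrease

e_ss = 1/(1 + K_p·G_p(0)); a larger K_p raises the denominator, so e_ss decreases.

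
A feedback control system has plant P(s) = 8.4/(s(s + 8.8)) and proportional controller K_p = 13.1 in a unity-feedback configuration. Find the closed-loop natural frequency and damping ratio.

ω_n = 10.5 rad/s, ζ = 0.419

1 + K_p·P(s) = 0 gives s² + 8.8s + 110 = 0.
Matching s² + 2ζω_n s + ω_n²: ω_n = √110 = 10.49 rad/s and 2ζω_n = 8.8, so ζ = 8.8/(2·10.49) = 0.419.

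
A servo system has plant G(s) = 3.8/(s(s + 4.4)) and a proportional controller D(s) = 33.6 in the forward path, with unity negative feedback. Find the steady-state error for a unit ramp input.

The loop has one pole at the origin (type 1). Velocity error constant K_v = lim_{s→0} s·D(s)G(s) = 33.6·3.8/4.4 = 29.02.
Steady-state error to a unit ramp: e_ss = 1/K_v = 0.0345.

0.0345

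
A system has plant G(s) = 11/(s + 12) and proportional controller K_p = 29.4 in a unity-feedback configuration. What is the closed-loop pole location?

Closed-loop transfer function: T(s) = K_p·G(s)/(1 + K_p·G(s)) = 323.4/(s + 12 + 323.4) = 323.4/(s + 335.4).
The closed-loop pole is at s = −335.4.

s = -335.4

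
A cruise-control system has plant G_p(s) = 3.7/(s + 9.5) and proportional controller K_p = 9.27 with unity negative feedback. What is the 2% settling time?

Closed-loop transfer function: T(s) = K_p·G_p(s)/(1 + K_p·G_p(s)) = 34.3/(s + 9.5 + 34.3) = 34.3/(s + 43.8).
Time constant τ = 1/43.8 = 0.02283 s, so the 2% settling time is about 4τ = 0.0913 s.

T_s ≈ 0.0913 s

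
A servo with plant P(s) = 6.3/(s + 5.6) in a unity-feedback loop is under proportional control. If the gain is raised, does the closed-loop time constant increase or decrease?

The closed-loop bandwidth 5.6+K_p·6.3 grows with K_p, so τ shrinks.

decrease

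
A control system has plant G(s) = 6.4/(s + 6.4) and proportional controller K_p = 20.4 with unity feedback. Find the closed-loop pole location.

Closed-loop transfer function: T(s) = K_p·G(s)/(1 + K_p·G(s)) = 130.6/(s + 6.4 + 130.6) = 130.6/(s + 137).
The closed-loop pole is at s = −137.

s = -137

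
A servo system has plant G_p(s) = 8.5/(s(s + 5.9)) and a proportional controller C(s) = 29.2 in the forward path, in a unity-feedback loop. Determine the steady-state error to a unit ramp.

0.0238

The loop has one pole at the origin (type 1). Velocity error constant K_v = lim_{s→0} s·C(s)G_p(s) = 29.2·8.5/5.9 = 42.07.
Steady-state error to a unit ramp: e_ss = 1/K_v = 0.0238.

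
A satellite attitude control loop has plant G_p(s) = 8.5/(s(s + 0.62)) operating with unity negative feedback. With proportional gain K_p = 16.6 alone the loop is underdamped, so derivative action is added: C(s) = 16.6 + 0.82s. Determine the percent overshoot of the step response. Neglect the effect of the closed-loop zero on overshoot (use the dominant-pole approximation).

34.7%

Forward path: (16.6 + 0.82s)·8.5/(s(s+0.62)). The closed-loop characteristic equation is s² + (0.62 + 8.5·0.82)s + 8.5·16.6 = 0.
That is s² + 7.59s + 141.1 = 0, so ω_n = 11.88 rad/s and ζ = 7.59/(2·11.88) = 0.3195.
%OS = 100·exp(−πζ/√(1−ζ²)) = 34.7%.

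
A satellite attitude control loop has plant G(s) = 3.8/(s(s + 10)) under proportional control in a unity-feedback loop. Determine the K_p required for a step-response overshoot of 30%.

From %OS = 100·exp(−πζ/√(1−ζ²)) = 30%, ζ = −ln(0.3)/√(π²+ln²(0.3)) = 0.3579.
Characteristic equation s² + 10s + 3.8K_p = 0 gives ζ = 10/(2√(3.8K_p)).
Setting ζ = 0.3579: √(3.8K_p) = 10/(2·0.3579) = 13.97, so K_p = 195.2/3.8 = 51.4.

K_p = 51.4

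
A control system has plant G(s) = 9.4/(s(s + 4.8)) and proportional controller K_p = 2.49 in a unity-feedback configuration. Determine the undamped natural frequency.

ω_n = 4.84 rad/s

1 + K_p·G(s) = 0 gives s² + 4.8s + 23.41 = 0.
Matching s² + 2ζω_n s + ω_n²: ω_n = √23.41 = 4.838 rad/s and 2ζω_n = 4.8, so ζ = 4.8/(2·4.838) = 0.496.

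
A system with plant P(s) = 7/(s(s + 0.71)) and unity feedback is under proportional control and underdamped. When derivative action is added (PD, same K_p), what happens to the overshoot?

decrease

The derivative term adds K·K_d to the s-coefficient of the characteristic equation, raising 2ζω_n while ω_n is unchanged; ζ increases, so overshoot decreases.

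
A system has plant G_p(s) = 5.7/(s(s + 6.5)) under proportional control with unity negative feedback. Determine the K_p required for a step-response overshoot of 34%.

From %OS = 100·exp(−πζ/√(1−ζ²)) = 34%, ζ = −ln(0.34)/√(π²+ln²(0.34)) = 0.3248.
Characteristic equation s² + 6.5s + 5.7K_p = 0 gives ζ = 6.5/(2√(5.7K_p)).
Setting ζ = 0.3248: √(5.7K_p) = 6.5/(2·0.3248) = 10.01, so K_p = 100.1/5.7 = 17.6.

K_p = 17.6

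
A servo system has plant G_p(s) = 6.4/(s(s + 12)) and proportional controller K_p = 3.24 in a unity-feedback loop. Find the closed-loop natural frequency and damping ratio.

With unity feedback the closed-loop characteristic equation is s² + 12s + 3.24·6.4 = s² + 12s + 20.74 = 0.
Matching s² + 2ζω_n s + ω_n²: ω_n = √20.74 = 4.554 rad/s and 2ζω_n = 12, so ζ = 12/(2·4.554) = 1.32.

ω_n = 4.55 rad/s, ζ = 1.32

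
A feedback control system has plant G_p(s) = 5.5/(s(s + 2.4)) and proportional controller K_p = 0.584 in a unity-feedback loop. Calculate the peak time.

Closed-loop characteristic equation: s² + 2.4s + 3.212 = 0, so ω_n = 1.792 rad/s and ζ = 2.4/(2·1.792) = 0.6696.
Damped frequency ω_d = ω_n√(1−ζ²) = 1.331 rad/s, so peak time T_p = π/ω_d = 2.36 s.

T_p = 2.36 s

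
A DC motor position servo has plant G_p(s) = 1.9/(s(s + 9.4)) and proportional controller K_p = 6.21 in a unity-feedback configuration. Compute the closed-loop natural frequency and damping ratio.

1 + K_p·G_p(s) = 0 gives s² + 9.4s + 11.8 = 0.
Matching s² + 2ζω_n s + ω_n²: ω_n = √11.8 = 3.435 rad/s and 2ζω_n = 9.4, so ζ = 9.4/(2·3.435) = 1.37.

ω_n = 3.43 rad/s, ζ = 1.37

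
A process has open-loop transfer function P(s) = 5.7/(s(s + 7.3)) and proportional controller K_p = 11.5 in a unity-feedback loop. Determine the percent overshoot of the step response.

Closed-loop characteristic equation: s² + 7.3s + 65.55 = 0, so ω_n = 8.096 rad/s and ζ = 7.3/(2·8.096) = 0.4508.
%OS = 100·exp(−πζ/√(1−ζ²)) = 100·exp(−π·0.4508/√0.7968) = 20.5%.

20.5%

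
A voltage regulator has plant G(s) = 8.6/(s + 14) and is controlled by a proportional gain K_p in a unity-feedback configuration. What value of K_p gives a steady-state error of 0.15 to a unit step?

K_p = 9.22

Steady-state error for a unit step on this type-0 loop is 1/(1 + K_p·G(0)).
G(0) = 0.6143. Require 1/(1 + K_p·0.6143) = 0.15, so 1 + 0.6143·K_p = 6.667.
K_p = (6.667 − 1)/0.6143 = 9.22.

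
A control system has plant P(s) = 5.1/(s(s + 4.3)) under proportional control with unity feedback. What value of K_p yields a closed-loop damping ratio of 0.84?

K_p = 1.28

Closed-loop characteristic equation: s² + 4.3s + K_p·5.1 = 0.
So ω_n = √(5.1K_p) and 2ζω_n = 4.3, giving ζ = 4.3/(2√(5.1K_p)).
Setting ζ = 0.84: √(5.1K_p) = 4.3/(2·0.84) = 2.56, so K_p = 6.551/5.1 = 1.28.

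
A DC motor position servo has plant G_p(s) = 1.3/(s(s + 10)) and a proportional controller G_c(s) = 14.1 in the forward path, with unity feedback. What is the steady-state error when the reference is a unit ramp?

The loop has one pole at the origin (type 1). Velocity error constant K_v = lim_{s→0} s·G_c(s)G_p(s) = 14.1·1.3/10 = 1.833.
Steady-state error to a unit ramp: e_ss = 1/K_v = 0.546.

0.546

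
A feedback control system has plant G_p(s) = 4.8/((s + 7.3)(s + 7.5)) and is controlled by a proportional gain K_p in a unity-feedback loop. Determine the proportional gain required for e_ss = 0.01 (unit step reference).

Steady-state error for a unit step on this type-0 loop is 1/(1 + K_p·G_p(0)).
G_p(0) = 0.08767. Require 1/(1 + K_p·0.08767) = 0.01, so 1 + 0.08767·K_p = 100.
K_p = (100 − 1)/0.08767 = 1130.

K_p = 1130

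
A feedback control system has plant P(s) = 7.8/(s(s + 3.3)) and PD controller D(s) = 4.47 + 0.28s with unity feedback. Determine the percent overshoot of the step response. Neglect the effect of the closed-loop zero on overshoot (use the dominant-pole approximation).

19.3%

Forward path: (4.47 + 0.28s)·7.8/(s(s+3.3)). The closed-loop characteristic equation is s² + (3.3 + 7.8·0.28)s + 7.8·4.47 = 0.
That is s² + 5.484s + 34.87 = 0, so ω_n = 5.905 rad/s and ζ = 5.484/(2·5.905) = 0.4644.
%OS = 100·exp(−πζ/√(1−ζ²)) = 19.3%.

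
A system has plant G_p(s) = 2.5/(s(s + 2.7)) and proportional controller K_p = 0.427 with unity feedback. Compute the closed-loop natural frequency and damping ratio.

ω_n = 1.03 rad/s, ζ = 1.31

With unity feedback the closed-loop characteristic equation is s² + 2.7s + 0.427·2.5 = s² + 2.7s + 1.067 = 0.
So ω_n² = 1.067 ⇒ ω_n = 1.033 rad/s, and ζ = 2.7/(2ω_n) = 1.31.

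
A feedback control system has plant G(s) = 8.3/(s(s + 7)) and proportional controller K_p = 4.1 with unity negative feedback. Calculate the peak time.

T_p = 0.673 s

Closed-loop characteristic equation: s² + 7s + 34.03 = 0, so ω_n = 5.834 rad/s and ζ = 7/(2·5.834) = 0.6.
Damped frequency ω_d = ω_n√(1−ζ²) = 4.667 rad/s, so peak time T_p = π/ω_d = 0.673 s.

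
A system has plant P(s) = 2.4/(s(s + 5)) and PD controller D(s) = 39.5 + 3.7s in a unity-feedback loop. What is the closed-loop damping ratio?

Forward path: (39.5 + 3.7s)·2.4/(s(s+5)). The closed-loop characteristic equation is s² + (5 + 2.4·3.7)s + 2.4·39.5 = 0.
That is s² + 13.88s + 94.8 = 0, so ω_n = 9.737 rad/s and ζ = 13.88/(2·9.737) = 0.7128.

ζ = 0.713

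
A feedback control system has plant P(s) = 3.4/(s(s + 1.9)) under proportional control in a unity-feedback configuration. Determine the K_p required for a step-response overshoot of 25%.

K_p = 1.63

From %OS = 100·exp(−πζ/√(1−ζ²)) = 25%, ζ = −ln(0.25)/√(π²+ln²(0.25)) = 0.4037.
Characteristic equation s² + 1.9s + 3.4K_p = 0 gives ζ = 1.9/(2√(3.4K_p)).
Setting ζ = 0.4037: √(3.4K_p) = 1.9/(2·0.4037) = 2.353, so K_p = 5.537/3.4 = 1.63.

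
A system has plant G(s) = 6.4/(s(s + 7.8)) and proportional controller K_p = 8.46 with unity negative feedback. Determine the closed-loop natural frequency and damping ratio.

The closed-loop denominator is s(s+7.8) + 8.46·6.4 = s² + 7.8s + 54.14.
So ω_n² = 54.14 ⇒ ω_n = 7.358 rad/s, and ζ = 7.8/(2ω_n) = 0.53.

ω_n = 7.36 rad/s, ζ = 0.53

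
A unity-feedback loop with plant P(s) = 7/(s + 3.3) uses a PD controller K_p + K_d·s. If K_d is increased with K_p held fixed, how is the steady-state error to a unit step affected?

At s = 0 the derivative term contributes nothing: C(0) = K_p regardless of K_d, so K_pos = K_p·P(0) and e_ss are unchanged.

unchanged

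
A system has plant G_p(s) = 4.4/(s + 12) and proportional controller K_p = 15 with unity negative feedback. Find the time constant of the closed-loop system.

Closed-loop transfer function: T(s) = K_p·G_p(s)/(1 + K_p·G_p(s)) = 66/(s + 12 + 66) = 66/(s + 78).
Time constant τ = 1/78 = 0.0128 s.

τ = 0.0128 s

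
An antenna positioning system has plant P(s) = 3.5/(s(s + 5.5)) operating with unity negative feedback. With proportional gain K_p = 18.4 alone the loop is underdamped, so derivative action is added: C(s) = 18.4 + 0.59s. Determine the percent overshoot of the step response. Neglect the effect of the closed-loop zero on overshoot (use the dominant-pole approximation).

Forward path: (18.4 + 0.59s)·3.5/(s(s+5.5)). The closed-loop characteristic equation is s² + (5.5 + 3.5·0.59)s + 3.5·18.4 = 0.
That is s² + 7.565s + 64.4 = 0, so ω_n = 8.025 rad/s and ζ = 7.565/(2·8.025) = 0.4713.
%OS = 100·exp(−πζ/√(1−ζ²)) = 18.7%.

18.7%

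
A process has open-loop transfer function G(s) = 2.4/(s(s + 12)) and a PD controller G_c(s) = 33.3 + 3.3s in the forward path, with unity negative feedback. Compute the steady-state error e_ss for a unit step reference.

The open loop G_c(s)G(s) has a pole at the origin (type 1), so the static position error constant is infinite and e_ss = 1/(1+∞) = 0.

0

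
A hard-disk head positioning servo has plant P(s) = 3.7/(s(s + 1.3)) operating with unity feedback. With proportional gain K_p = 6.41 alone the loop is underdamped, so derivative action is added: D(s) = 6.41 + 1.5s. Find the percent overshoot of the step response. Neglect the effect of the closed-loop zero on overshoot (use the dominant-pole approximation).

Forward path: (6.41 + 1.5s)·3.7/(s(s+1.3)). The closed-loop characteristic equation is s² + (1.3 + 3.7·1.5)s + 3.7·6.41 = 0.
That is s² + 6.85s + 23.72 = 0, so ω_n = 4.87 rad/s and ζ = 6.85/(2·4.87) = 0.7033.
%OS = 100·exp(−πζ/√(1−ζ²)) = 4.47%.

4.47%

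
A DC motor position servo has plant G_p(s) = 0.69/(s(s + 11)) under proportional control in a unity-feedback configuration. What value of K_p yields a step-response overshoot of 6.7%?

From %OS = 100·exp(−πζ/√(1−ζ²)) = 6.7%, ζ = −ln(0.067)/√(π²+ln²(0.067)) = 0.6522.
Characteristic equation s² + 11s + 0.69K_p = 0 gives ζ = 11/(2√(0.69K_p)).
Setting ζ = 0.6522: √(0.69K_p) = 11/(2·0.6522) = 8.433, so K_p = 71.11/0.69 = 103.

K_p = 103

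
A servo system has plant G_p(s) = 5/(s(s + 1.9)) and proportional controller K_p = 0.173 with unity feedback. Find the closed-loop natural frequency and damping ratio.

ω_n = 0.93 rad/s, ζ = 1.02

1 + K_p·G_p(s) = 0 gives s² + 1.9s + 0.865 = 0.
Matching s² + 2ζω_n s + ω_n²: ω_n = √0.865 = 0.9301 rad/s and 2ζω_n = 1.9, so ζ = 1.9/(2·0.9301) = 1.02.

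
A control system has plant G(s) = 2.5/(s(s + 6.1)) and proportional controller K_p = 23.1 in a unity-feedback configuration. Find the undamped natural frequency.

The closed-loop denominator is s(s+6.1) + 23.1·2.5 = s² + 6.1s + 57.75.
Matching s² + 2ζω_n s + ω_n²: ω_n = √57.75 = 7.599 rad/s and 2ζω_n = 6.1, so ζ = 6.1/(2·7.599) = 0.401.

ω_n = 7.6 rad/s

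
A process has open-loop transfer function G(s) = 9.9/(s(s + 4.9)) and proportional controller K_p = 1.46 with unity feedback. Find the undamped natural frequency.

1 + K_p·G(s) = 0 gives s² + 4.9s + 14.45 = 0.
Matching s² + 2ζω_n s + ω_n²: ω_n = √14.45 = 3.802 rad/s and 2ζω_n = 4.9, so ζ = 4.9/(2·3.802) = 0.644.

ω_n = 3.8 rad/s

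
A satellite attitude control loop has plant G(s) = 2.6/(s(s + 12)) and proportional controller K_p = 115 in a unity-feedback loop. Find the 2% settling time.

Closed-loop characteristic equation: s² + 12s + 299 = 0, so ω_n = 17.29 rad/s and ζ = 12/(2·17.29) = 0.347.
2% settling time T_s ≈ 4/(ζω_n) = 4/6 = 0.667 s.

T_s ≈ 0.667 s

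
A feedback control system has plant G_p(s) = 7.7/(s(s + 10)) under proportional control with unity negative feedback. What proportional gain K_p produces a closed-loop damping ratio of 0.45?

K_p = 16

Closed-loop characteristic equation: s² + 10s + K_p·7.7 = 0.
So ω_n = √(7.7K_p) and 2ζω_n = 10, giving ζ = 10/(2√(7.7K_p)).
Setting ζ = 0.45: √(7.7K_p) = 10/(2·0.45) = 11.11, so K_p = 123.5/7.7 = 16.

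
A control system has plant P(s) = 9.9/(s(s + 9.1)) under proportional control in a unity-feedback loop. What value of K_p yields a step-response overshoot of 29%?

K_p = 15.6

From %OS = 100·exp(−πζ/√(1−ζ²)) = 29%, ζ = −ln(0.29)/√(π²+ln²(0.29)) = 0.3666.
Characteristic equation s² + 9.1s + 9.9K_p = 0 gives ζ = 9.1/(2√(9.9K_p)).
Setting ζ = 0.3666: √(9.9K_p) = 9.1/(2·0.3666) = 12.41, so K_p = 154/9.9 = 15.6.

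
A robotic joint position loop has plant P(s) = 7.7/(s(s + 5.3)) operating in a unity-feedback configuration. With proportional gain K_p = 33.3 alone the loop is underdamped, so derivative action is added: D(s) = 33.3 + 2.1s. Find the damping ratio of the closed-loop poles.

Forward path: (33.3 + 2.1s)·7.7/(s(s+5.3)). The closed-loop characteristic equation is s² + (5.3 + 7.7·2.1)s + 7.7·33.3 = 0.
That is s² + 21.47s + 256.4 = 0, so ω_n = 16.01 rad/s and ζ = 21.47/(2·16.01) = 0.6704.

ζ = 0.67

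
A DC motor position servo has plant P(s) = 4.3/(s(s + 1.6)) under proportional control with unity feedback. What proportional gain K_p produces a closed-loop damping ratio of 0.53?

K_p = 0.53

Closed-loop characteristic equation: s² + 1.6s + K_p·4.3 = 0.
So ω_n = √(4.3K_p) and 2ζω_n = 1.6, giving ζ = 1.6/(2√(4.3K_p)).
Setting ζ = 0.53: √(4.3K_p) = 1.6/(2·0.53) = 1.509, so K_p = 2.278/4.3 = 0.53.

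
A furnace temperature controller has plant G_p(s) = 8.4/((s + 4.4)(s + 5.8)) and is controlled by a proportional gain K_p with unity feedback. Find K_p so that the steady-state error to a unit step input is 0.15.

K_p = 17.2

The loop is type 0, so e_ss(step) = 1/(1 + K_pos) with K_pos = K_p·G_p(0).
G_p(0) = 0.3292. Require 1/(1 + K_p·0.3292) = 0.15, so 1 + 0.3292·K_p = 6.667.
K_p = (6.667 − 1)/0.3292 = 17.2.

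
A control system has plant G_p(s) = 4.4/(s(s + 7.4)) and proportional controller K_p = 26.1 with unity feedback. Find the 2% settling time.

The closed-loop denominator s² + 7.4s + 114.8 gives ω_n = √114.8 = 10.72 and ζ = 7.4/(2ω_n) = 0.3453.
2% settling time T_s ≈ 4/(ζω_n) = 4/3.7 = 1.08 s.

T_s ≈ 1.08 s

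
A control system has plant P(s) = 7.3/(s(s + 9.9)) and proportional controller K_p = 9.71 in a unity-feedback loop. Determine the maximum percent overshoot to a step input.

10.2%

The closed-loop denominator s² + 9.9s + 70.88 gives ω_n = √70.88 = 8.419 and ζ = 9.9/(2ω_n) = 0.5879.
%OS = 100·exp(−πζ/√(1−ζ²)) = 100·exp(−π·0.5879/√0.6543) = 10.2%.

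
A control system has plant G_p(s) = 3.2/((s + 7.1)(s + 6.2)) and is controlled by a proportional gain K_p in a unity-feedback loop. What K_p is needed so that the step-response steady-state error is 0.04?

Steady-state error for a unit step on this type-0 loop is 1/(1 + K_p·G_p(0)).
G_p(0) = 0.07269. Require 1/(1 + K_p·0.07269) = 0.04, so 1 + 0.07269·K_p = 25.
K_p = (25 − 1)/0.07269 = 330.

K_p = 330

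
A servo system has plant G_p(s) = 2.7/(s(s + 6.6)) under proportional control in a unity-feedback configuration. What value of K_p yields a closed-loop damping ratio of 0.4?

Closed-loop characteristic equation: s² + 6.6s + K_p·2.7 = 0.
So ω_n = √(2.7K_p) and 2ζω_n = 6.6, giving ζ = 6.6/(2√(2.7K_p)).
Setting ζ = 0.4: √(2.7K_p) = 6.6/(2·0.4) = 8.25, so K_p = 68.06/2.7 = 25.2.

K_p = 25.2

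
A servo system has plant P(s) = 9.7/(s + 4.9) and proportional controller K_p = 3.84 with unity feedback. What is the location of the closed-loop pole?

Closed-loop transfer function: T(s) = K_p·P(s)/(1 + K_p·P(s)) = 37.25/(s + 4.9 + 37.25) = 37.25/(s + 42.15).
The closed-loop pole is at s = −42.15.

s = -42.15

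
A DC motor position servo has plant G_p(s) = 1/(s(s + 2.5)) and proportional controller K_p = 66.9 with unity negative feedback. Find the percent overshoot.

61.5%

The closed-loop denominator s² + 2.5s + 66.9 gives ω_n = √66.9 = 8.179 and ζ = 2.5/(2ω_n) = 0.1528.
%OS = 100·exp(−πζ/√(1−ζ²)) = 100·exp(−π·0.1528/√0.9766) = 61.5%.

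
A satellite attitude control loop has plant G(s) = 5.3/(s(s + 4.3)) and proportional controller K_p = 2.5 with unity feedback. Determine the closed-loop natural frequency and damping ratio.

The closed-loop denominator is s(s+4.3) + 2.5·5.3 = s² + 4.3s + 13.25.
So ω_n² = 13.25 ⇒ ω_n = 3.64 rad/s, and ζ = 4.3/(2ω_n) = 0.591.

ω_n = 3.64 rad/s, ζ = 0.591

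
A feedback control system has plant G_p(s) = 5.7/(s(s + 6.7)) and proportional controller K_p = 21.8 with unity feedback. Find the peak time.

The closed-loop denominator s² + 6.7s + 124.3 gives ω_n = √124.3 = 11.15 and ζ = 6.7/(2ω_n) = 0.3005.
Damped frequency ω_d = ω_n√(1−ζ²) = 10.63 rad/s, so peak time T_p = π/ω_d = 0.295 s.

T_p = 0.295 s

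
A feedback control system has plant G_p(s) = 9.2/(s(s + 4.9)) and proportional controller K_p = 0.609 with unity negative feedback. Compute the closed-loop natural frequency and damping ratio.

With unity feedback the closed-loop characteristic equation is s² + 4.9s + 0.609·9.2 = s² + 4.9s + 5.603 = 0.
Matching s² + 2ζω_n s + ω_n²: ω_n = √5.603 = 2.367 rad/s and 2ζω_n = 4.9, so ζ = 4.9/(2·2.367) = 1.04.

ω_n = 2.37 rad/s, ζ = 1.04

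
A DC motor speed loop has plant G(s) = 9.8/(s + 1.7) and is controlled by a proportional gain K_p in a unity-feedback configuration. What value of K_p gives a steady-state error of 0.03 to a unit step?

Steady-state error for a unit step on this type-0 loop is 1/(1 + K_p·G(0)).
G(0) = 5.765. Require 1/(1 + K_p·5.765) = 0.03, so 1 + 5.765·K_p = 33.33.
K_p = (33.33 − 1)/5.765 = 5.61.

K_p = 5.61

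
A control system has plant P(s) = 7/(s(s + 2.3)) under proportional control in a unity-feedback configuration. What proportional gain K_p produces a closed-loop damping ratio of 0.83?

K_p = 0.274

Closed-loop characteristic equation: s² + 2.3s + K_p·7 = 0.
So ω_n = √(7K_p) and 2ζω_n = 2.3, giving ζ = 2.3/(2√(7K_p)).
Setting ζ = 0.83: √(7K_p) = 2.3/(2·0.83) = 1.386, so K_p = 1.92/7 = 0.274.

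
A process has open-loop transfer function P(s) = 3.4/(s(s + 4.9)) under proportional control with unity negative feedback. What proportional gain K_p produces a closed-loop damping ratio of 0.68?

K_p = 3.82

Closed-loop characteristic equation: s² + 4.9s + K_p·3.4 = 0.
So ω_n = √(3.4K_p) and 2ζω_n = 4.9, giving ζ = 4.9/(2√(3.4K_p)).
Setting ζ = 0.68: √(3.4K_p) = 4.9/(2·0.68) = 3.603, so K_p = 12.98/3.4 = 3.82.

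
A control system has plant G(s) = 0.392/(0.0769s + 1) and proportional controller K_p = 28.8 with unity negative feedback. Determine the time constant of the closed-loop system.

Closed loop: T(s) = K_p·G/(1+K_p·G) = 11.29/(0.0769s + 1 + 11.29), with pole at s = −(1 + 11.29)/0.0769 = −159.8.
Closed-loop time constant τ = 1/159.8 = 0.00626 s.

τ = 0.00626 s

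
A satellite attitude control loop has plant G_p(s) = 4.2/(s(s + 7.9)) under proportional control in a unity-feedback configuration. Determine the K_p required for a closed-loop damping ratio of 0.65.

Closed-loop characteristic equation: s² + 7.9s + K_p·4.2 = 0.
So ω_n = √(4.2K_p) and 2ζω_n = 7.9, giving ζ = 7.9/(2√(4.2K_p)).
Setting ζ = 0.65: √(4.2K_p) = 7.9/(2·0.65) = 6.077, so K_p = 36.93/4.2 = 8.79.

K_p = 8.79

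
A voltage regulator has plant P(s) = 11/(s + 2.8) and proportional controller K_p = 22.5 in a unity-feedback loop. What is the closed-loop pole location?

s = -250.3

Closed-loop transfer function: T(s) = K_p·P(s)/(1 + K_p·P(s)) = 247.5/(s + 2.8 + 247.5) = 247.5/(s + 250.3).
The closed-loop pole is at s = −250.3.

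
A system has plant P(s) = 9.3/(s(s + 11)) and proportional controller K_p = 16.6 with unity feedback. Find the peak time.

Closed-loop characteristic equation: s² + 11s + 154.4 = 0, so ω_n = 12.42 rad/s and ζ = 11/(2·12.42) = 0.4427.
Damped frequency ω_d = ω_n√(1−ζ²) = 11.14 rad/s, so peak time T_p = π/ω_d = 0.282 s.

T_p = 0.282 s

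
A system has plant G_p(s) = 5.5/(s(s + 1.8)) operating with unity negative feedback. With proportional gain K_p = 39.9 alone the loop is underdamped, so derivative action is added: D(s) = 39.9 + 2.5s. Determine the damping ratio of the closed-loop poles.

Forward path: (39.9 + 2.5s)·5.5/(s(s+1.8)). The closed-loop characteristic equation is s² + (1.8 + 5.5·2.5)s + 5.5·39.9 = 0.
That is s² + 15.55s + 219.4 = 0, so ω_n = 14.81 rad/s and ζ = 15.55/(2·14.81) = 0.5248.

ζ = 0.525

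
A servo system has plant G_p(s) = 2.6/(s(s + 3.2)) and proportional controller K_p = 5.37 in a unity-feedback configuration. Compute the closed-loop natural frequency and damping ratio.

1 + K_p·G_p(s) = 0 gives s² + 3.2s + 13.96 = 0.
Matching s² + 2ζω_n s + ω_n²: ω_n = √13.96 = 3.737 rad/s and 2ζω_n = 3.2, so ζ = 3.2/(2·3.737) = 0.428.

ω_n = 3.74 rad/s, ζ = 0.428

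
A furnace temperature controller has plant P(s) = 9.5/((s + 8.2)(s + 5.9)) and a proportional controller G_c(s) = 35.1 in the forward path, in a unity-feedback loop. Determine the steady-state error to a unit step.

0.127

The loop is type 0. Static position error constant K_pos = G_c(0)·P(0) = 35.1·0.1964 = 6.892.
Steady-state error to a unit step: e_ss = 1/(1+K_pos) = 1/7.892 = 0.127.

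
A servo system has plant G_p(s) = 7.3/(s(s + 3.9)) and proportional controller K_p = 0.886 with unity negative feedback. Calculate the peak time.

T_p = 1.92 s

From 1 + K_pG_p(s) = 0: s² + 3.9s + 6.468 = 0 ⇒ ω_n = 2.543, ζ = 0.7668.
Damped frequency ω_d = ω_n√(1−ζ²) = 1.633 rad/s, so peak time T_p = π/ω_d = 1.92 s.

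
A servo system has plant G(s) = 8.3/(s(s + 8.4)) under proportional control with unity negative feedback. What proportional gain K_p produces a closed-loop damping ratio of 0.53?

K_p = 7.57

Closed-loop characteristic equation: s² + 8.4s + K_p·8.3 = 0.
So ω_n = √(8.3K_p) and 2ζω_n = 8.4, giving ζ = 8.4/(2√(8.3K_p)).
Setting ζ = 0.53: √(8.3K_p) = 8.4/(2·0.53) = 7.925, so K_p = 62.8/8.3 = 7.57.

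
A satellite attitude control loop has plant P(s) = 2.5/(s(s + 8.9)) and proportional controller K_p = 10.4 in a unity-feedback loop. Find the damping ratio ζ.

ζ = 0.873

1 + K_p·P(s) = 0 gives s² + 8.9s + 26 = 0.
So ω_n² = 26 ⇒ ω_n = 5.099 rad/s, and ζ = 8.9/(2ω_n) = 0.873.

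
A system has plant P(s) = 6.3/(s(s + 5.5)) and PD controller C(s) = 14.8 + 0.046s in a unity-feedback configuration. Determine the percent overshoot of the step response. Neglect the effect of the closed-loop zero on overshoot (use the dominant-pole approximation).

37.3%

Forward path: (14.8 + 0.046s)·6.3/(s(s+5.5)). The closed-loop characteristic equation is s² + (5.5 + 6.3·0.046)s + 6.3·14.8 = 0.
That is s² + 5.79s + 93.24 = 0, so ω_n = 9.656 rad/s and ζ = 5.79/(2·9.656) = 0.2998.
%OS = 100·exp(−πζ/√(1−ζ²)) = 37.3%.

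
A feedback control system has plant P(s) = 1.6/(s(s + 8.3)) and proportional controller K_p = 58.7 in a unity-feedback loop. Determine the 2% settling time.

T_s ≈ 0.964 s

The closed-loop denominator s² + 8.3s + 93.92 gives ω_n = √93.92 = 9.691 and ζ = 8.3/(2ω_n) = 0.4282.
2% settling time T_s ≈ 4/(ζω_n) = 4/4.15 = 0.964 s.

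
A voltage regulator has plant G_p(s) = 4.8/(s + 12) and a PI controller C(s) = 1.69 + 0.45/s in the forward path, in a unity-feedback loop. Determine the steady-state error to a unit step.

The open loop C(s)G_p(s) has a pole at the origin (type 1), so the static position error constant is infinite and e_ss = 1/(1+∞) = 0.

0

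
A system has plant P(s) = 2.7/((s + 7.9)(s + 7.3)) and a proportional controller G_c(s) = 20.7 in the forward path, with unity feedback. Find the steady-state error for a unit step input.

The loop is type 0. Static position error constant K_pos = G_c(0)·P(0) = 20.7·0.04682 = 0.9691.
Steady-state error to a unit step: e_ss = 1/(1+K_pos) = 1/1.969 = 0.508.

0.508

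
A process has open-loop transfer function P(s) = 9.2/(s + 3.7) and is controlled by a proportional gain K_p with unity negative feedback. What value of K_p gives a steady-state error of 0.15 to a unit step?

Steady-state error for a unit step on this type-0 loop is 1/(1 + K_p·P(0)).
P(0) = 2.486. Require 1/(1 + K_p·2.486) = 0.15, so 1 + 2.486·K_p = 6.667.
K_p = (6.667 − 1)/2.486 = 2.28.

K_p = 2.28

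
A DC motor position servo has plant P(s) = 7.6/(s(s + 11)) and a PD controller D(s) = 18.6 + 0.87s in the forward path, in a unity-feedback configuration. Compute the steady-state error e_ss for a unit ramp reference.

0.0778

The loop has one pole at the origin (type 1). Velocity error constant K_v = lim_{s→0} s·D(s)P(s) = 18.6·7.6/11 = 12.85.
Steady-state error to a unit ramp: e_ss = 1/K_v = 0.0778.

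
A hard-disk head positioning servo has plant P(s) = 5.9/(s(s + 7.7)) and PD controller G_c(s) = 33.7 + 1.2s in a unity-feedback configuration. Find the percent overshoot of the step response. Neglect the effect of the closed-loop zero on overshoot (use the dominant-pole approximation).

Forward path: (33.7 + 1.2s)·5.9/(s(s+7.7)). The closed-loop characteristic equation is s² + (7.7 + 5.9·1.2)s + 5.9·33.7 = 0.
That is s² + 14.78s + 198.8 = 0, so ω_n = 14.1 rad/s and ζ = 14.78/(2·14.1) = 0.5241.
%OS = 100·exp(−πζ/√(1−ζ²)) = 14.5%.

14.5%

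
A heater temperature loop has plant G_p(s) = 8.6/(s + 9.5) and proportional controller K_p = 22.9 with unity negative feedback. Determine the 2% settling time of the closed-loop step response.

T_s ≈ 0.0194 s

Closed-loop transfer function: T(s) = K_p·G_p(s)/(1 + K_p·G_p(s)) = 196.9/(s + 9.5 + 196.9) = 196.9/(s + 206.4).
Time constant τ = 1/206.4 = 0.004844 s, so the 2% settling time is about 4τ = 0.0194 s.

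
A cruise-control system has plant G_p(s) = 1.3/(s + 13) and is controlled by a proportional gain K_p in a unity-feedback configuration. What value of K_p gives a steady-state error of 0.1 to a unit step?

K_p = 90

Steady-state error for a unit step on this type-0 loop is 1/(1 + K_p·G_p(0)).
G_p(0) = 0.1. Require 1/(1 + K_p·0.1) = 0.1, so 1 + 0.1·K_p = 10.
K_p = (10 − 1)/0.1 = 90.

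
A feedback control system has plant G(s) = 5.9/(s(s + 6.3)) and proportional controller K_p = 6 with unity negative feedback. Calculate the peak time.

T_p = 0.622 s

The closed-loop denominator s² + 6.3s + 35.4 gives ω_n = √35.4 = 5.95 and ζ = 6.3/(2ω_n) = 0.5294.
Damped frequency ω_d = ω_n√(1−ζ²) = 5.048 rad/s, so peak time T_p = π/ω_d = 0.622 s.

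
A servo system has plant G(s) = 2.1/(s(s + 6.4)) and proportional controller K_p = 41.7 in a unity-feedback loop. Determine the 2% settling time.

T_s ≈ 1.25 s

From 1 + K_pG(s) = 0: s² + 6.4s + 87.57 = 0 ⇒ ω_n = 9.358, ζ = 0.342.
2% settling time T_s ≈ 4/(ζω_n) = 4/3.2 = 1.25 s.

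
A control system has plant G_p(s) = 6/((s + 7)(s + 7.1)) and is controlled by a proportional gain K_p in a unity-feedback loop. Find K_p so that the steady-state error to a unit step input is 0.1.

The loop is type 0, so e_ss(step) = 1/(1 + K_pos) with K_pos = K_p·G_p(0).
G_p(0) = 0.1207. Require 1/(1 + K_p·0.1207) = 0.1, so 1 + 0.1207·K_p = 10.
K_p = (10 − 1)/0.1207 = 74.5.

K_p = 74.5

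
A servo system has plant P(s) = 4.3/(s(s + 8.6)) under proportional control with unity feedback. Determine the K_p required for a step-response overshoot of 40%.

K_p = 54.8

From %OS = 100·exp(−πζ/√(1−ζ²)) = 40%, ζ = −ln(0.4)/√(π²+ln²(0.4)) = 0.28.
Characteristic equation s² + 8.6s + 4.3K_p = 0 gives ζ = 8.6/(2√(4.3K_p)).
Setting ζ = 0.28: √(4.3K_p) = 8.6/(2·0.28) = 15.36, so K_p = 235.8/4.3 = 54.8.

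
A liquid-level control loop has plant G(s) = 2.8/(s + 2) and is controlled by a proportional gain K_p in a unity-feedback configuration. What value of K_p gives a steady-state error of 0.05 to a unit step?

For a type-0 loop with proportional control, e_ss = 1/(1 + K_p·G(0)).
G(0) = 1.4. Require 1/(1 + K_p·1.4) = 0.05, so 1 + 1.4·K_p = 20.
K_p = (20 − 1)/1.4 = 13.6.

K_p = 13.6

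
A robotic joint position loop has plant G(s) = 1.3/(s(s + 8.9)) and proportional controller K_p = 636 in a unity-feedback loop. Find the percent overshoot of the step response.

61.1%

From 1 + K_pG(s) = 0: s² + 8.9s + 826.8 = 0 ⇒ ω_n = 28.75, ζ = 0.1548.
%OS = 100·exp(−πζ/√(1−ζ²)) = 100·exp(−π·0.1548/√0.976) = 61.1%.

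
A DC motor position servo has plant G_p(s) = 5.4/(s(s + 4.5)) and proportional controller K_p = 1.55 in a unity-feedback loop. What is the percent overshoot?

From 1 + K_pG_p(s) = 0: s² + 4.5s + 8.37 = 0 ⇒ ω_n = 2.893, ζ = 0.7777.
%OS = 100·exp(−πζ/√(1−ζ²)) = 100·exp(−π·0.7777/√0.3952) = 2.05%.

2.05%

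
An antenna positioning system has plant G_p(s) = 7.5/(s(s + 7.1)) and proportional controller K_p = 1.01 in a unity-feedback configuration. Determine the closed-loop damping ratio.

ζ = 1.29

With unity feedback the closed-loop characteristic equation is s² + 7.1s + 1.01·7.5 = s² + 7.1s + 7.575 = 0.
Matching s² + 2ζω_n s + ω_n²: ω_n = √7.575 = 2.752 rad/s and 2ζω_n = 7.1, so ζ = 7.1/(2·2.752) = 1.29.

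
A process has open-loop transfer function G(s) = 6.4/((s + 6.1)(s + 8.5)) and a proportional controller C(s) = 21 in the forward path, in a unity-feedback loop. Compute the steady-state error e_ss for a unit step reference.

0.278

The loop is type 0. Static position error constant K_pos = C(0)·G(0) = 21·0.1234 = 2.592.
Steady-state error to a unit step: e_ss = 1/(1+K_pos) = 1/3.592 = 0.278.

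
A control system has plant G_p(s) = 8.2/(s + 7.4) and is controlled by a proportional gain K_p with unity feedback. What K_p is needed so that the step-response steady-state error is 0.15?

K_p = 5.11

Steady-state error for a unit step on this type-0 loop is 1/(1 + K_p·G_p(0)).
G_p(0) = 1.108. Require 1/(1 + K_p·1.108) = 0.15, so 1 + 1.108·K_p = 6.667.
K_p = (6.667 − 1)/1.108 = 5.11.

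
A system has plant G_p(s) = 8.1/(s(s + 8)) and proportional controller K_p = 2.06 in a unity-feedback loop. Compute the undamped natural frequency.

The closed-loop denominator is s(s+8) + 2.06·8.1 = s² + 8s + 16.69.
Matching s² + 2ζω_n s + ω_n²: ω_n = √16.69 = 4.085 rad/s and 2ζω_n = 8, so ζ = 8/(2·4.085) = 0.979.

ω_n = 4.08 rad/s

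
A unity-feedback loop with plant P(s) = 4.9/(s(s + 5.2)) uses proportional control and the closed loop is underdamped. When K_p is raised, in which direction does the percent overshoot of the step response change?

Characteristic equation s² + 5.2s + K_p·4.9 = 0: raising K_p raises ω_n while 2ζω_n = 5.2 is fixed, so ζ falls and overshoot grows.

increase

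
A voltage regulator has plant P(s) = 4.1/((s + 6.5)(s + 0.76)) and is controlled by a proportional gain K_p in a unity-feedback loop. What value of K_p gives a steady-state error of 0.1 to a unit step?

For a type-0 loop with proportional control, e_ss = 1/(1 + K_p·P(0)).
P(0) = 0.83. Require 1/(1 + K_p·0.83) = 0.1, so 1 + 0.83·K_p = 10.
K_p = (10 − 1)/0.83 = 10.8.

K_p = 10.8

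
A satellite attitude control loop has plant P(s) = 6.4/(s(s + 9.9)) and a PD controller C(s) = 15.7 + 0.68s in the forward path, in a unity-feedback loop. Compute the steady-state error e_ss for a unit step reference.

The open loop C(s)P(s) has a pole at the origin (type 1), so the static position error constant is infinite and e_ss = 1/(1+∞) = 0.

0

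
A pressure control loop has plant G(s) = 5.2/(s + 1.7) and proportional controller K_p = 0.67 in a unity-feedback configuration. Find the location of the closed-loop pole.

s = -5.184

Closed-loop transfer function: T(s) = K_p·G(s)/(1 + K_p·G(s)) = 3.484/(s + 1.7 + 3.484) = 3.484/(s + 5.184).
The closed-loop pole is at s = −5.184.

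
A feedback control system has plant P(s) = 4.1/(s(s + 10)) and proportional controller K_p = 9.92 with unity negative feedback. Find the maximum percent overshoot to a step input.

1.89%

Closed-loop characteristic equation: s² + 10s + 40.67 = 0, so ω_n = 6.377 rad/s and ζ = 10/(2·6.377) = 0.784.
%OS = 100·exp(−πζ/√(1−ζ²)) = 100·exp(−π·0.784/√0.3853) = 1.89%.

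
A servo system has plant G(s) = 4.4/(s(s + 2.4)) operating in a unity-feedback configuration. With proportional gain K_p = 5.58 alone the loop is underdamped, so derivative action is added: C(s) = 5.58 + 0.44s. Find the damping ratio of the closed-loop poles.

Forward path: (5.58 + 0.44s)·4.4/(s(s+2.4)). The closed-loop characteristic equation is s² + (2.4 + 4.4·0.44)s + 4.4·5.58 = 0.
That is s² + 4.336s + 24.55 = 0, so ω_n = 4.955 rad/s and ζ = 4.336/(2·4.955) = 0.4375.

ζ = 0.438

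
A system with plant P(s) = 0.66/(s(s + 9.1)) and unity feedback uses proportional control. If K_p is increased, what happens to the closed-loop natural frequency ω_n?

ω_n = √(0.66·K_p), which grows with K_p.

increase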